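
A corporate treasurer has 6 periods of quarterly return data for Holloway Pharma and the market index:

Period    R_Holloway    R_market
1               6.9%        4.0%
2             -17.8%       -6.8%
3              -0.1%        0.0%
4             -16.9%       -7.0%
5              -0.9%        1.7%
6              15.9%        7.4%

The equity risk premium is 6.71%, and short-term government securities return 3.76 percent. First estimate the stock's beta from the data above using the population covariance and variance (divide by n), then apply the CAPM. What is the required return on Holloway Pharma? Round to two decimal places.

18.93%

Mean R_i = (6.9 − 17.8 − 0.1 − 16.9 − 0.9 + 15.9) / 6 = -2.1500%
Mean R_m = (4.0 − 6.8 + 0.0 − 7.0 + 1.7 + 7.4) / 6 = -0.1167%
Σ(R_i − R̄_i)(R_m − R̄_m) = 381.5650  ⇒  Cov = 381.5650 / 6 = 63.5942
Σ(R_m − R̄_m)² = 168.8083  ⇒  Var(R_m) = 168.8083 / 6 = 28.1347
β = Cov / Var(R_m) = 63.5942 / 28.1347 = 2.2603
E(R) = R_f + β × MRP = 3.76% + 2.2603 × 6.71% = 18.93%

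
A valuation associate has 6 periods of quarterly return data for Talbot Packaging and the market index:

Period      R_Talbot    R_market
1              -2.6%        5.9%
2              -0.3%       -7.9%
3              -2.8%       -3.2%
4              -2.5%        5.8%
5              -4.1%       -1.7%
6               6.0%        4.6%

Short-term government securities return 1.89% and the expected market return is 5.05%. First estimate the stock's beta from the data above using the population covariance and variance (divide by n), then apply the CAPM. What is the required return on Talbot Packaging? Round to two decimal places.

2.27%

Mean R_i = (-2.6 − 0.3 − 2.8 − 2.5 − 4.1 + 6.0) / 6 = -1.0500%
Mean R_m = (5.9 − 7.9 − 3.2 + 5.8 − 1.7 + 4.6) / 6 = 0.5833%
Σ(R_i − R̄_i)(R_m − R̄_m) = 19.7350  ⇒  Cov = 19.7350 / 6 = 3.2892
Σ(R_m − R̄_m)² = 163.1083  ⇒  Var(R_m) = 163.1083 / 6 = 27.1847
β = Cov / Var(R_m) = 3.2892 / 27.1847 = 0.1210
MRP = 5.05% − 1.89% = 3.16%
E(R) = R_f + β × MRP = 1.89% + 0.1210 × 3.16% = 2.27%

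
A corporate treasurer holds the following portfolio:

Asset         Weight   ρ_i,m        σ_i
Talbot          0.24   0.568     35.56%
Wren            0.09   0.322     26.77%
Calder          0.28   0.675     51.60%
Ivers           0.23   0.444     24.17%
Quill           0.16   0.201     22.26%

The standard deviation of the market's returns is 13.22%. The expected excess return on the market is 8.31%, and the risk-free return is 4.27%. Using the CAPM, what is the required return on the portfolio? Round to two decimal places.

β_Talbot = 0.568 × 35.56% / 13.22% = 1.5278
β_Wren = 0.322 × 26.77% / 13.22% = 0.6520
β_Calder = 0.675 × 51.60% / 13.22% = 2.6346
β_Ivers = 0.444 × 24.17% / 13.22% = 0.8118
β_Quill = 0.201 × 22.26% / 13.22% = 0.3384
β_P = Σ w_i β_i = 0.24×1.5278 + 0.09×0.6520 + 0.28×2.6346 + 0.23×0.8118 + 0.16×0.3384 = 1.4039
E(R_P) = R_f + β_P × MRP = 4.27% + 1.4039 × 8.31% = 15.94%

15.94%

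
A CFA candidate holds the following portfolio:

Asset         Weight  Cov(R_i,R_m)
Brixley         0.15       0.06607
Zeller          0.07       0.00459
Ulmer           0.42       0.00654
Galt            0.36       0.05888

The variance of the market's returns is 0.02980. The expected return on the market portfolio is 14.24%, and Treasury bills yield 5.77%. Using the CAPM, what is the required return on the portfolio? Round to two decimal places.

15.48%

β_Brixley = 0.06607 / 0.02980 = 2.2171
β_Zeller = 0.00459 / 0.02980 = 0.1540
β_Ulmer = 0.00654 / 0.02980 = 0.2195
β_Galt = 0.05888 / 0.02980 = 1.9758
β_P = Σ w_i β_i = 0.15×2.2171 + 0.07×0.1540 + 0.42×0.2195 + 0.36×1.9758 = 1.1468
MRP = 14.24% − 5.77% = 8.47%
E(R_P) = R_f + β_P × MRP = 5.77% + 1.1468 × 8.47% = 15.48%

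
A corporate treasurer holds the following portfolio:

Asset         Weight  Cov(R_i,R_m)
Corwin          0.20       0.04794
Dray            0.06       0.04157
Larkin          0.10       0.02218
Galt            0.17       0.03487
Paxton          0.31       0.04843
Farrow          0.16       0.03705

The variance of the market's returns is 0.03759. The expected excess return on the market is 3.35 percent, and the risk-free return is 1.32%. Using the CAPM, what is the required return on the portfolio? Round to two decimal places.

4.99%

β_Corwin = 0.04794 / 0.03759 = 1.2753
β_Dray = 0.04157 / 0.03759 = 1.1059
β_Larkin = 0.02218 / 0.03759 = 0.5901
β_Galt = 0.03487 / 0.03759 = 0.9276
β_Paxton = 0.04843 / 0.03759 = 1.2884
β_Farrow = 0.03705 / 0.03759 = 0.9856
β_P = Σ w_i β_i = 0.20×1.2753 + 0.06×1.1059 + 0.10×0.5901 + 0.17×0.9276 + 0.31×1.2884 + 0.16×0.9856 = 1.0952
E(R_P) = R_f + β_P × MRP = 1.32% + 1.0952 × 3.35% = 4.99%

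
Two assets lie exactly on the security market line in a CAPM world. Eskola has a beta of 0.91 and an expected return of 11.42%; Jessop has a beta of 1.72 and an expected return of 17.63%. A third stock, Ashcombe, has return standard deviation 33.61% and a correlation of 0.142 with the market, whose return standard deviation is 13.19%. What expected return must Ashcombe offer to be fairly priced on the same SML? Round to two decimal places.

7.22%

MRP = (17.63% − 11.42%) / (1.72 − 0.91) = 7.6667%
R_f = 11.42% − 0.91 × 7.6667% = 4.4433%
β_Ashcombe = ρ·σ_i/σ_m = 0.142 × 33.61 / 13.19 = 0.3618
E(R_Ashcombe) = R_f + β × MRP = 4.4433% + 0.3618 × 7.6667% = 7.22%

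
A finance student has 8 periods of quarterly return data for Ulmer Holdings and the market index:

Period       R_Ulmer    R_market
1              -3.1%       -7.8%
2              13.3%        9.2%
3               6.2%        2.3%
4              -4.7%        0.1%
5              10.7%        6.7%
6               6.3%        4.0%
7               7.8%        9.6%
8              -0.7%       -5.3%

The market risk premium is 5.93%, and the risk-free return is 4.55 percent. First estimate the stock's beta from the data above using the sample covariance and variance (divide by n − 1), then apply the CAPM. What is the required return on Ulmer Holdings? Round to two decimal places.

Mean R_i = (-3.1 + 13.3 + 6.2 − 4.7 + 10.7 + 6.3 + 7.8 − 0.7) / 8 = 4.4750%
Mean R_m = (-7.8 + 9.2 + 2.3 + 0.1 + 6.7 + 4.0 + 9.6 − 5.3) / 8 = 2.3500%
Σ(R_i − R̄_i)(R_m − R̄_m) = 251.6800  ⇒  Cov = 251.6800 / 7 = 35.9543
Σ(R_m − R̄_m)² = 287.7400  ⇒  Var(R_m) = 287.7400 / 7 = 41.1057
β = Cov / Var(R_m) = 35.9543 / 41.1057 = 0.8747
E(R) = R_f + β × MRP = 4.55% + 0.8747 × 5.93% = 9.74%

9.74%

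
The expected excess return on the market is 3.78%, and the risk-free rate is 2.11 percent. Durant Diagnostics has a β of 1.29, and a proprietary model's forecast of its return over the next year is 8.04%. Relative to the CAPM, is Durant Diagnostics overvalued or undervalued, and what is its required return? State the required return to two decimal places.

Undervalued; required return 6.99%

Required return = R_f + β·MRP = 2.11% + 1.29 × 3.78% = 6.99%
Forecast 8.04% > required 6.99% → the stock plots above the SML → undervalued.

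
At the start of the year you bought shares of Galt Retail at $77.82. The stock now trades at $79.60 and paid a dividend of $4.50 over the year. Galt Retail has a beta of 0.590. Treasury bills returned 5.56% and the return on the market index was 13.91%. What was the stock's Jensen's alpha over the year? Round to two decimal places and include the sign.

Realised HPR = (P1 + D1 − P0) / P0 = (79.60 + 4.50 − 77.82) / 77.82 = 6.28 / 77.82 = 8.0699%
MRP = 13.91% − 5.56% = 8.35%
CAPM required = R_f + β·MRP = 5.56% + 0.590 × 8.35% = 10.48650%
α = realised − required = 8.0699% − 10.48650% = -2.42%

-2.42%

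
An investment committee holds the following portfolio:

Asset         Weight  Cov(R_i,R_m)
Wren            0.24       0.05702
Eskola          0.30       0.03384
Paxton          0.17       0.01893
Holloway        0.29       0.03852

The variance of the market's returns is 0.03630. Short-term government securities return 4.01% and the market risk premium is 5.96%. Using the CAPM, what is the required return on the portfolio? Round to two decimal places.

β_Wren = 0.05702 / 0.03630 = 1.5708
β_Eskola = 0.03384 / 0.03630 = 0.9322
β_Paxton = 0.01893 / 0.03630 = 0.5215
β_Holloway = 0.03852 / 0.03630 = 1.0612
β_P = Σ w_i β_i = 0.24×1.5708 + 0.30×0.9322 + 0.17×0.5215 + 0.29×1.0612 = 1.0531
E(R_P) = R_f + β_P × MRP = 4.01% + 1.0531 × 5.96% = 10.29%

10.29%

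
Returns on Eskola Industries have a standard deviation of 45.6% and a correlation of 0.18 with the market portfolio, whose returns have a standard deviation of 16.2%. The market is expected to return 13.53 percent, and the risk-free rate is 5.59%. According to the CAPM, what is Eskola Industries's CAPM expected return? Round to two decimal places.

9.61%

β = ρ × σ_i / σ_m = 0.18 × 45.6% / 16.2% = 0.5067
MRP = 13.53% − 5.59% = 7.94%
E(R) = 5.59% + 0.5067 × 7.94% = 9.61%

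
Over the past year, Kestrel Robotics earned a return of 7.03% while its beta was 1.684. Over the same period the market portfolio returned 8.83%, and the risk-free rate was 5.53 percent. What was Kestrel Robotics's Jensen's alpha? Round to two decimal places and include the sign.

Market excess return = 8.83% − 5.53% = 3.30%
CAPM benchmark = R_f + β(R_m − R_f) = 5.53% + 1.684 × 3.30% = 11.08720%
α = actual − benchmark = 7.03% − 11.08720% = -4.06%

-4.06%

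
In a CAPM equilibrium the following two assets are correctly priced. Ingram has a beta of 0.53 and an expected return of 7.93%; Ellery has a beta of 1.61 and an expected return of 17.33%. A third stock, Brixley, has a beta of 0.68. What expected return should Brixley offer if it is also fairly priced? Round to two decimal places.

MRP (SML slope) = (17.33% − 7.93%) / (1.61 − 0.53) = 9.40% / 1.08 = 8.7037%
R_f (intercept) = 7.93% − 0.53 × 8.7037% = 3.3170%
E(R_Brixley) = R_f + β × MRP = 3.3170% + 0.68 × 8.7037% = 9.24%

9.24%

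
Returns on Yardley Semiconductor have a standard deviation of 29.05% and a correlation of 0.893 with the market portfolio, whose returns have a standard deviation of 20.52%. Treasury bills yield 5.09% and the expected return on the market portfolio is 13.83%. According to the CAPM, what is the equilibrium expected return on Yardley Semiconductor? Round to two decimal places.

β = ρ × σ_i / σ_m = 0.893 × 29.05% / 20.52% = 1.2642
MRP = 13.83% − 5.09% = 8.74%
E(R) = 5.09% + 1.2642 × 8.74% = 16.14%

16.14%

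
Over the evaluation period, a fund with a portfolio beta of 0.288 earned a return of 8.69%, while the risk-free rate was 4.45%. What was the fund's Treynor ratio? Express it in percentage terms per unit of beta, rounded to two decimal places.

Treynor = (R_P − R_f) / β_P = (8.69% − 4.45%) / 0.2880 = 4.24% / 0.2880 = 14.72%

14.72%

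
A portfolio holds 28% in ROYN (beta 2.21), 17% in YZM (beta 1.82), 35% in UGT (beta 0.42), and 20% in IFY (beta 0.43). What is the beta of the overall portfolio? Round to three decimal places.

1.161

β_P = Σ w_i β_i = 0.28×2.21 + 0.17×1.82 + 0.35×0.42 + 0.20×0.43 = 1.1612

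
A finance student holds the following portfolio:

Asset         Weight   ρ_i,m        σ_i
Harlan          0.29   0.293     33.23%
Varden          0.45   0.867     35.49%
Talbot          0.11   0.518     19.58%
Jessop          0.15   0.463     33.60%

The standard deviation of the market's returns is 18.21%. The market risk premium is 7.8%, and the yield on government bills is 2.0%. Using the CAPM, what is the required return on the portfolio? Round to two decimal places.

β_Harlan = 0.293 × 33.23% / 18.21% = 0.5347
β_Varden = 0.867 × 35.49% / 18.21% = 1.6897
β_Talbot = 0.518 × 19.58% / 18.21% = 0.5570
β_Jessop = 0.463 × 33.60% / 18.21% = 0.8543
β_P = Σ w_i β_i = 0.29×0.5347 + 0.45×1.6897 + 0.11×0.5570 + 0.15×0.8543 = 1.1048
E(R_P) = R_f + β_P × MRP = 2.0% + 1.1048 × 7.8% = 10.62%

10.62%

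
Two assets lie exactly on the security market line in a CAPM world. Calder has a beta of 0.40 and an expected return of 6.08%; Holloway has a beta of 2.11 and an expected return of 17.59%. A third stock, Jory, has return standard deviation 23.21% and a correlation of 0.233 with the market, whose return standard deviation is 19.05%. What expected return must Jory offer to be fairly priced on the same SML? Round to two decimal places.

MRP = (17.59% − 6.08%) / (2.11 − 0.40) = 6.7310%
R_f = 6.08% − 0.40 × 6.7310% = 3.3876%
β_Jory = ρ·σ_i/σ_m = 0.233 × 23.21 / 19.05 = 0.2839
E(R_Jory) = R_f + β × MRP = 3.3876% + 0.2839 × 6.7310% = 5.30%

5.30%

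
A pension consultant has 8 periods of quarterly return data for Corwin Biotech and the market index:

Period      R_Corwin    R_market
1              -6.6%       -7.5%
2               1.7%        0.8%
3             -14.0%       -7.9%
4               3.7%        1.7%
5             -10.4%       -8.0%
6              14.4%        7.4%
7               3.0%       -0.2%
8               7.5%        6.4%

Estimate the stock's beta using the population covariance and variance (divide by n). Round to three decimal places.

1.469

Mean R_i = (-6.6 + 1.7 − 14.0 + 3.7 − 10.4 + 14.4 + 3.0 + 7.5) / 8 = -0.0875%
Mean R_m = (-7.5 + 0.8 − 7.9 + 1.7 − 8.0 + 7.4 − 0.2 + 6.4) / 8 = -0.9125%
Σ(R_i − R̄_i)(R_m − R̄_m) = 404.2713  ⇒  Cov = 404.2713 / 8 = 50.5339
Σ(R_m − R̄_m)² = 275.2888  ⇒  Var(R_m) = 275.2888 / 8 = 34.4111
β = Cov / Var(R_m) = 50.5339 / 34.4111 = 1.4685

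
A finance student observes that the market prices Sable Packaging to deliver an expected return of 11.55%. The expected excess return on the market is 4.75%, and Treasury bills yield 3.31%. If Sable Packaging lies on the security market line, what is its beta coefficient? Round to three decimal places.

1.735

β = (E(R) − R_f) / MRP = (11.55% − 3.31%) / 4.75% = 8.24% / 4.75% = 1.735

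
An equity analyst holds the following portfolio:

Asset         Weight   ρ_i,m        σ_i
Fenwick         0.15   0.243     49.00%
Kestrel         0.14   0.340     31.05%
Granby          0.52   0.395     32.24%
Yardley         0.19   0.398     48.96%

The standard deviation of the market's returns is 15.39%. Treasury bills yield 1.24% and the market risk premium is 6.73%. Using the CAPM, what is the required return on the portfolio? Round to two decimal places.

7.18%

β_Fenwick = 0.243 × 49.00% / 15.39% = 0.7737
β_Kestrel = 0.340 × 31.05% / 15.39% = 0.6860
β_Granby = 0.395 × 32.24% / 15.39% = 0.8275
β_Yardley = 0.398 × 48.96% / 15.39% = 1.2662
β_P = Σ w_i β_i = 0.15×0.7737 + 0.14×0.6860 + 0.52×0.8275 + 0.19×1.2662 = 0.8830
E(R_P) = R_f + β_P × MRP = 1.24% + 0.8830 × 6.73% = 7.18%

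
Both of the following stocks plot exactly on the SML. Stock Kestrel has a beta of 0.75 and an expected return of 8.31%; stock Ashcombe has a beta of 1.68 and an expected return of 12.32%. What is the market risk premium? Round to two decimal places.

Both satisfy E(R) = R_f + β·MRP, so the slope of the SML is
MRP = (12.32% − 8.31%) / (1.68 − 0.75) = 4.01% / 0.93 = 4.3118%

4.31%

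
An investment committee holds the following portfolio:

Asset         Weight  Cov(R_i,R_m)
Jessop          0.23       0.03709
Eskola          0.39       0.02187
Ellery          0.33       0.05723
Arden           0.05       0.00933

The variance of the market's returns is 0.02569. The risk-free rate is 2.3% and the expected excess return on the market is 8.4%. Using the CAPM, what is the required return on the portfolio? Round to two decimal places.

14.21%

β_Jessop = 0.03709 / 0.02569 = 1.4438
β_Eskola = 0.02187 / 0.02569 = 0.8513
β_Ellery = 0.05723 / 0.02569 = 2.2277
β_Arden = 0.00933 / 0.02569 = 0.3632
β_P = Σ w_i β_i = 0.23×1.4438 + 0.39×0.8513 + 0.33×2.2277 + 0.05×0.3632 = 1.4174
E(R_P) = R_f + β_P × MRP = 2.3% + 1.4174 × 8.4% = 14.21%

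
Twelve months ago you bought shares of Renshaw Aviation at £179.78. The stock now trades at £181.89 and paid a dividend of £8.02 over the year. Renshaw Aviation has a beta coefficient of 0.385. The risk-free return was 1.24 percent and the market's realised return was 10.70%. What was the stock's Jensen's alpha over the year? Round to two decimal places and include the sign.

Realised HPR = (P1 + D1 − P0) / P0 = (181.89 + 8.02 − 179.78) / 179.78 = 10.13 / 179.78 = 5.6347%
MRP = 10.70% − 1.24% = 9.46%
CAPM required = R_f + β·MRP = 1.24% + 0.385 × 9.46% = 4.88210%
α = realised − required = 5.6347% − 4.88210% = +0.75%

+0.75%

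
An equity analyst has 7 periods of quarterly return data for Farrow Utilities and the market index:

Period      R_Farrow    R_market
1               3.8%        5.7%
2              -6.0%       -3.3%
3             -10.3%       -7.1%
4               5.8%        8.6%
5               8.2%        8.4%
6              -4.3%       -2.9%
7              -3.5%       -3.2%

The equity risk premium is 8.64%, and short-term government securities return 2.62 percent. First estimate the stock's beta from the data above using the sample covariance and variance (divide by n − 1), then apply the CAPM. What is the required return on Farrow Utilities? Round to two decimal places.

Mean R_i = (3.8 − 6.0 − 10.3 + 5.8 + 8.2 − 4.3 − 3.5) / 7 = -0.9000%
Mean R_m = (5.7 − 3.3 − 7.1 + 8.6 + 8.4 − 2.9 − 3.2) / 7 = 0.8857%
Σ(R_i − R̄_i)(R_m − R̄_m) = 262.6000  ⇒  Cov = 262.6000 / 6 = 43.7667
Σ(R_m − R̄_m)² = 251.4686  ⇒  Var(R_m) = 251.4686 / 6 = 41.9114
β = Cov / Var(R_m) = 43.7667 / 41.9114 = 1.0443
E(R) = R_f + β × MRP = 2.62% + 1.0443 × 8.64% = 11.64%

11.64%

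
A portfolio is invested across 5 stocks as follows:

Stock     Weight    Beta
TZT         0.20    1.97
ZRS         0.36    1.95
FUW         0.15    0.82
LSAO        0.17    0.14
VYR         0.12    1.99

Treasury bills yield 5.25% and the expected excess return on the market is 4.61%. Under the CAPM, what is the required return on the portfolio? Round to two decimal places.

β_P = Σ w_i β_i = 0.20×1.97 + 0.36×1.95 + 0.15×0.82 + 0.17×0.14 + 0.12×1.99 = 1.4816
E(R_P) = R_f + β_P × MRP = 5.25% + 1.4816 × 4.61% = 12.08%

12.08%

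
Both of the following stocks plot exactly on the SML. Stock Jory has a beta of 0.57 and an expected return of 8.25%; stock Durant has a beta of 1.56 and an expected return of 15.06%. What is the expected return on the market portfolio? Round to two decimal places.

11.21%

Both satisfy E(R) = R_f + β·MRP, so the slope of the SML is
MRP = (15.06% − 8.25%) / (1.56 − 0.57) = 6.81% / 0.99 = 6.8788%
R_f = E(R_Jory) − β_Jory·MRP = 8.25% − 0.57 × 6.8788% = 4.3291%
E(R_m) = R_f + MRP = 4.3291% + 6.8788% = 11.21%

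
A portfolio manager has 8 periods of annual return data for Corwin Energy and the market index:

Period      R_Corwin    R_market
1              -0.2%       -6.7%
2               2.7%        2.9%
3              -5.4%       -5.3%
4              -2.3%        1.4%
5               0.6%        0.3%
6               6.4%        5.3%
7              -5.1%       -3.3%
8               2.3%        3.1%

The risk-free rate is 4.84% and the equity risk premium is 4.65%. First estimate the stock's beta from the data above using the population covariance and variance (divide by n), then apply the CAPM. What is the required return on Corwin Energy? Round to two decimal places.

8.11%

Mean R_i = (-0.2 + 2.7 − 5.4 − 2.3 + 0.6 + 6.4 − 5.1 + 2.3) / 8 = -0.1250%
Mean R_m = (-6.7 + 2.9 − 5.3 + 1.4 + 0.3 + 5.3 − 3.3 + 3.1) / 8 = -0.2875%
Σ(R_i − R̄_i)(R_m − R̄_m) = 92.3425  ⇒  Cov = 92.3425 / 8 = 11.5428
Σ(R_m − R̄_m)² = 131.3688  ⇒  Var(R_m) = 131.3688 / 8 = 16.4211
β = Cov / Var(R_m) = 11.5428 / 16.4211 = 0.7029
E(R) = R_f + β × MRP = 4.84% + 0.7029 × 4.65% = 8.11%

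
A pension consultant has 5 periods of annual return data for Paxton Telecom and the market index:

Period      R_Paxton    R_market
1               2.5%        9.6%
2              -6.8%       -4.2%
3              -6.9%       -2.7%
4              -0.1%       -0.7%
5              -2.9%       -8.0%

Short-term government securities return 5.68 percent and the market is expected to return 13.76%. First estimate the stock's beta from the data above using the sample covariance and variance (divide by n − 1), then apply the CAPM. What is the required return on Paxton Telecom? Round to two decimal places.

9.27%

Mean R_i = (2.5 − 6.8 − 6.9 − 0.1 − 2.9) / 5 = -2.8400%
Mean R_m = (9.6 − 4.2 − 2.7 − 0.7 − 8.0) / 5 = -1.2000%
Σ(R_i − R̄_i)(R_m − R̄_m) = 77.4200  ⇒  Cov = 77.4200 / 4 = 19.3550
Σ(R_m − R̄_m)² = 174.3800  ⇒  Var(R_m) = 174.3800 / 4 = 43.5950
β = Cov / Var(R_m) = 19.3550 / 43.5950 = 0.4440
MRP = 13.76% − 5.68% = 8.08%
E(R) = R_f + β × MRP = 5.68% + 0.4440 × 8.08% = 9.27%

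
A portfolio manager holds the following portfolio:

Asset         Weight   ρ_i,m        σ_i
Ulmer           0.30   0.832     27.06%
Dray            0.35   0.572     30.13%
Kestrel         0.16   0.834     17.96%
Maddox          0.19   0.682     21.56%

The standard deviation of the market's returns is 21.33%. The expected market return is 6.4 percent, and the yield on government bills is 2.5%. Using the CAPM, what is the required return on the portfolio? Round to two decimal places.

5.79%

β_Ulmer = 0.832 × 27.06% / 21.33% = 1.0555
β_Dray = 0.572 × 30.13% / 21.33% = 0.8080
β_Kestrel = 0.834 × 17.96% / 21.33% = 0.7022
β_Maddox = 0.682 × 21.56% / 21.33% = 0.6894
β_P = Σ w_i β_i = 0.30×1.0555 + 0.35×0.8080 + 0.16×0.7022 + 0.19×0.6894 = 0.8428
MRP = 6.4% − 2.5% = 3.90%
E(R_P) = R_f + β_P × MRP = 2.5% + 0.8428 × 3.9% = 5.79%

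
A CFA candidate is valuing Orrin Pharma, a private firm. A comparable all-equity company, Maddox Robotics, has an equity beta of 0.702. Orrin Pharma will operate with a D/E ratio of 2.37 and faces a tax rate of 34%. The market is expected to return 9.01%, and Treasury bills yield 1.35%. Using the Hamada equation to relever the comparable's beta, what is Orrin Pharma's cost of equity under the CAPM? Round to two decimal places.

β_L = β_U × [1 + (1 − t)(D/E)] = 0.702 × [1 + (1 − 0.34) × 2.37]
    = 0.702 × [1 + 0.66 × 2.37] = 0.702 × 2.5642 = 1.8001
MRP = 9.01% − 1.35% = 7.66%
E(R) = R_f + β_L × MRP = 1.35% + 1.8001 × 7.66% = 15.14%

15.14%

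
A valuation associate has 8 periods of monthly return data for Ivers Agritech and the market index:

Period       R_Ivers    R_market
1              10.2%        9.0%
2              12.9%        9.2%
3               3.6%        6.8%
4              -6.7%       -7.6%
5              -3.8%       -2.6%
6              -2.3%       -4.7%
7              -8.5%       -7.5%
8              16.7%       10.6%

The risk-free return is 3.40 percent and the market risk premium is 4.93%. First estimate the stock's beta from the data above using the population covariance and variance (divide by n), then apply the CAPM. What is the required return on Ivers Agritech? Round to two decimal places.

9.06%

Mean R_i = (10.2 + 12.9 + 3.6 − 6.7 − 3.8 − 2.3 − 8.5 + 16.7) / 8 = 2.7625%
Mean R_m = (9.0 + 9.2 + 6.8 − 7.6 − 2.6 − 4.7 − 7.5 + 10.6) / 8 = 1.6500%
Σ(R_i − R̄_i)(R_m − R̄_m) = 510.8750  ⇒  Cov = 510.8750 / 8 = 63.8594
Σ(R_m − R̄_m)² = 445.3200  ⇒  Var(R_m) = 445.3200 / 8 = 55.6650
β = Cov / Var(R_m) = 63.8594 / 55.6650 = 1.1472
E(R) = R_f + β × MRP = 3.40% + 1.1472 × 4.93% = 9.06%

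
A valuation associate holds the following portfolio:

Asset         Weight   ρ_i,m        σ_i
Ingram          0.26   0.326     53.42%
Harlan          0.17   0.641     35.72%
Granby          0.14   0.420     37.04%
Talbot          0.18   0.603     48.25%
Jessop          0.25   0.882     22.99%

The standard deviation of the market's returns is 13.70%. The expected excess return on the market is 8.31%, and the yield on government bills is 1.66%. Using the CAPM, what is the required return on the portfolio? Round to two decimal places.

14.34%

β_Ingram = 0.326 × 53.42% / 13.70% = 1.2712
β_Harlan = 0.641 × 35.72% / 13.70% = 1.6713
β_Granby = 0.420 × 37.04% / 13.70% = 1.1355
β_Talbot = 0.603 × 48.25% / 13.70% = 2.1237
β_Jessop = 0.882 × 22.99% / 13.70% = 1.4801
β_P = Σ w_i β_i = 0.26×1.2712 + 0.17×1.6713 + 0.14×1.1355 + 0.18×2.1237 + 0.25×1.4801 = 1.5259
E(R_P) = R_f + β_P × MRP = 1.66% + 1.5259 × 8.31% = 14.34%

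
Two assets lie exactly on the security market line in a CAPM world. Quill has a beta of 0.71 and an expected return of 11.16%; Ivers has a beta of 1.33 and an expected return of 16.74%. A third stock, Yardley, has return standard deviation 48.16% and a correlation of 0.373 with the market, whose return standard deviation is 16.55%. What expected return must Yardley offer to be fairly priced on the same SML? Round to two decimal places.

14.54%

MRP = (16.74% − 11.16%) / (1.33 − 0.71) = 9.0000%
R_f = 11.16% − 0.71 × 9.0000% = 4.7700%
β_Yardley = ρ·σ_i/σ_m = 0.373 × 48.16 / 16.55 = 1.0854
E(R_Yardley) = R_f + β × MRP = 4.7700% + 1.0854 × 9.0000% = 14.54%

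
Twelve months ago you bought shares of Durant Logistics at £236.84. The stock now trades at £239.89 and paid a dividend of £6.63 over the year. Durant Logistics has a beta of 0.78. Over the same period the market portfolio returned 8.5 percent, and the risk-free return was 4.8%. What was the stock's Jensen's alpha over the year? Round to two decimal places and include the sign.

-3.60%

Realised HPR = (P1 + D1 − P0) / P0 = (239.89 + 6.63 − 236.84) / 236.84 = 9.68 / 236.84 = 4.0871%
MRP = 8.5% − 4.8% = 3.70%
CAPM required = R_f + β·MRP = 4.8% + 0.78 × 3.7% = 7.6860%
α = realised − required = 4.0871% − 7.6860% = -3.60%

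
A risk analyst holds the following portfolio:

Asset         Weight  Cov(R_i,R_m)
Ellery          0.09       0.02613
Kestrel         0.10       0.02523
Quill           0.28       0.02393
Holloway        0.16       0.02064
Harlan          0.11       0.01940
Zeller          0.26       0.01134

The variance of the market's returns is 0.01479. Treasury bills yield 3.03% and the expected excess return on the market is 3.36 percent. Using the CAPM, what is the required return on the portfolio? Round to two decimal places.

β_Ellery = 0.02613 / 0.01479 = 1.7667
β_Kestrel = 0.02523 / 0.01479 = 1.7059
β_Quill = 0.02393 / 0.01479 = 1.6180
β_Holloway = 0.02064 / 0.01479 = 1.3955
β_Harlan = 0.01940 / 0.01479 = 1.3117
β_Zeller = 0.01134 / 0.01479 = 0.7667
β_P = Σ w_i β_i = 0.09×1.7667 + 0.10×1.7059 + 0.28×1.6180 + 0.16×1.3955 + 0.11×1.3117 + 0.26×0.7667 = 1.3495
E(R_P) = R_f + β_P × MRP = 3.03% + 1.3495 × 3.36% = 7.56%

7.56%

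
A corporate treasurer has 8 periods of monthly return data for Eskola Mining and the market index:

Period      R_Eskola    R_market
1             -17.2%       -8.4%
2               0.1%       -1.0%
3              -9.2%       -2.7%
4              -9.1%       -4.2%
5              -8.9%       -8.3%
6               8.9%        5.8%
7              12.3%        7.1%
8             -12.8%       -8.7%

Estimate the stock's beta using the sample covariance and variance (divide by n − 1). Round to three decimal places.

1.611

Mean R_i = (-17.2 + 0.1 − 9.2 − 9.1 − 8.9 + 8.9 + 12.3 − 12.8) / 8 = -4.4875%
Mean R_m = (-8.4 − 1.0 − 2.7 − 4.2 − 8.3 + 5.8 + 7.1 − 8.7) / 8 = -2.5500%
Σ(R_i − R̄_i)(R_m − R̄_m) = 440.0750  ⇒  Cov = 440.0750 / 7 = 62.8679
Σ(R_m − R̄_m)² = 273.1000  ⇒  Var(R_m) = 273.1000 / 7 = 39.0143
β = Cov / Var(R_m) = 62.8679 / 39.0143 = 1.6114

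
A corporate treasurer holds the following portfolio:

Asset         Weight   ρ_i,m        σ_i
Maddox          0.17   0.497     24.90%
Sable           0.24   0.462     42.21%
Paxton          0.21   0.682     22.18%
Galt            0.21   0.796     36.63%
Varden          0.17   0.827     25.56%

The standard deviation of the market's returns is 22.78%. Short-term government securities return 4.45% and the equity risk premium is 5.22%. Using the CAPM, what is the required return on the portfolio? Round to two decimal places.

β_Maddox = 0.497 × 24.90% / 22.78% = 0.5433
β_Sable = 0.462 × 42.21% / 22.78% = 0.8561
β_Paxton = 0.682 × 22.18% / 22.78% = 0.6640
β_Galt = 0.796 × 36.63% / 22.78% = 1.2800
β_Varden = 0.827 × 25.56% / 22.78% = 0.9279
β_P = Σ w_i β_i = 0.17×0.5433 + 0.24×0.8561 + 0.21×0.6640 + 0.21×1.2800 + 0.17×0.9279 = 0.8638
E(R_P) = R_f + β_P × MRP = 4.45% + 0.8638 × 5.22% = 8.96%

8.96%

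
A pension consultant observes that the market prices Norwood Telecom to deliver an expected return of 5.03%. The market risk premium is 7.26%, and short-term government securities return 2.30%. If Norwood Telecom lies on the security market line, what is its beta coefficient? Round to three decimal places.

β = (E(R) − R_f) / MRP = (5.03% − 2.30%) / 7.26% = 2.73% / 7.26% = 0.376

0.376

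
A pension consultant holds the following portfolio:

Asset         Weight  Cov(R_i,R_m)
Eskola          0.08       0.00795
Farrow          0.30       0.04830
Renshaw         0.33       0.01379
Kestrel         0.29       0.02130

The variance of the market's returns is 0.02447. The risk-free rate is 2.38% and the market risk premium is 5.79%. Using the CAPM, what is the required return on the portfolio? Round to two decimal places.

8.50%

β_Eskola = 0.00795 / 0.02447 = 0.3249
β_Farrow = 0.04830 / 0.02447 = 1.9738
β_Renshaw = 0.01379 / 0.02447 = 0.5635
β_Kestrel = 0.02130 / 0.02447 = 0.8705
β_P = Σ w_i β_i = 0.08×0.3249 + 0.30×1.9738 + 0.33×0.5635 + 0.29×0.8705 = 1.0565
E(R_P) = R_f + β_P × MRP = 2.38% + 1.0565 × 5.79% = 8.50%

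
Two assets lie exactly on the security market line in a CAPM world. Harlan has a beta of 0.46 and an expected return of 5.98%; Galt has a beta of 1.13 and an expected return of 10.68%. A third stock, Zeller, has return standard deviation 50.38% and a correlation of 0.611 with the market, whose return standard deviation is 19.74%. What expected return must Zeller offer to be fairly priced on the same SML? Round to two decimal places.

MRP = (10.68% − 5.98%) / (1.13 − 0.46) = 7.0149%
R_f = 5.98% − 0.46 × 7.0149% = 2.7531%
β_Zeller = ρ·σ_i/σ_m = 0.611 × 50.38 / 19.74 = 1.5594
E(R_Zeller) = R_f + β × MRP = 2.7531% + 1.5594 × 7.0149% = 13.69%

13.69%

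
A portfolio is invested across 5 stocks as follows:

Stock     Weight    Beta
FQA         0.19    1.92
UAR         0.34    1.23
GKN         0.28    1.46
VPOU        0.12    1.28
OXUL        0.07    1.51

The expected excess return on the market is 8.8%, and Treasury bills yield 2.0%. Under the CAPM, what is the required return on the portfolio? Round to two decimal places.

14.77%

β_P = Σ w_i β_i = 0.19×1.92 + 0.34×1.23 + 0.28×1.46 + 0.12×1.28 + 0.07×1.51 = 1.4511
E(R_P) = R_f + β_P × MRP = 2.0% + 1.4511 × 8.8% = 14.77%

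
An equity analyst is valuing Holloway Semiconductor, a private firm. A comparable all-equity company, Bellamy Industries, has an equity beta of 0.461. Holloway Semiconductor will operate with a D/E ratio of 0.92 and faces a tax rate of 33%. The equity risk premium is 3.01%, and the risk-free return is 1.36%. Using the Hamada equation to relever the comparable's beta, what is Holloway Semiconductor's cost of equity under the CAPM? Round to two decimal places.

3.60%

β_L = β_U × [1 + (1 − t)(D/E)] = 0.461 × [1 + (1 − 0.33) × 0.92]
    = 0.461 × [1 + 0.67 × 0.92] = 0.461 × 1.6164 = 0.7452
E(R) = R_f + β_L × MRP = 1.36% + 0.7452 × 3.01% = 3.60%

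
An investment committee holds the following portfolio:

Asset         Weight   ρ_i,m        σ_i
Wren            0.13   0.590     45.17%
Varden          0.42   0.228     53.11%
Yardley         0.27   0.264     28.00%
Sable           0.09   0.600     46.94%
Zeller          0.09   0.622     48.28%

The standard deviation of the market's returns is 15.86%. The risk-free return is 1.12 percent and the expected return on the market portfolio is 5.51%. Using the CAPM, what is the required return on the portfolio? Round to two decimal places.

5.49%

β_Wren = 0.590 × 45.17% / 15.86% = 1.6803
β_Varden = 0.228 × 53.11% / 15.86% = 0.7635
β_Yardley = 0.264 × 28.00% / 15.86% = 0.4661
β_Sable = 0.600 × 46.94% / 15.86% = 1.7758
β_Zeller = 0.622 × 48.28% / 15.86% = 1.8935
β_P = Σ w_i β_i = 0.13×1.6803 + 0.42×0.7635 + 0.27×0.4661 + 0.09×1.7758 + 0.09×1.8935 = 0.9952
MRP = 5.51% − 1.12% = 4.39%
E(R_P) = R_f + β_P × MRP = 1.12% + 0.9952 × 4.39% = 5.49%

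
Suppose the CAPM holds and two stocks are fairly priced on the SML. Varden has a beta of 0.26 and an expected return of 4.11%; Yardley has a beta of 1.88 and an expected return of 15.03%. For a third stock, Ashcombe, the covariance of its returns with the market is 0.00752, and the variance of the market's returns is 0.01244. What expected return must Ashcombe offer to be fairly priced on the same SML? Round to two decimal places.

MRP = (15.03% − 4.11%) / (1.88 − 0.26) = 6.7407%
R_f = 4.11% − 0.26 × 6.7407% = 2.3574%
β_Ashcombe = Cov / Var(R_m) = 0.00752 / 0.01244 = 0.6045
E(R_Ashcombe) = R_f + β × MRP = 2.3574% + 0.6045 × 6.7407% = 6.43%

6.43%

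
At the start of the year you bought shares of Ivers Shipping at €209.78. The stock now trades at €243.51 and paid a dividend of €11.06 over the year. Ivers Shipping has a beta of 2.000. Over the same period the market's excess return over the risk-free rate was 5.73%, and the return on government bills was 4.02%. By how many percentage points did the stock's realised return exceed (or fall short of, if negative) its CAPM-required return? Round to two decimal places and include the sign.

Realised HPR = (P1 + D1 − P0) / P0 = (243.51 + 11.06 − 209.78) / 209.78 = 44.79 / 209.78 = 21.3509%
CAPM required = R_f + β·MRP = 4.02% + 2.000 × 5.73% = 15.48000%
α = realised − required = 21.3509% − 15.48000% = +5.87%

+5.87%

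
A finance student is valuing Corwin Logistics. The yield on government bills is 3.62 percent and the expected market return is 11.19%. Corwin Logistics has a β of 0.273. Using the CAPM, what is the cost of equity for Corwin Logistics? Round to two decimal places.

5.69%

Market risk premium = E(R_m) − R_f = 11.19% − 3.62% = 7.57%
E(R) = R_f + β × MRP = 3.62% + 0.273 × 7.57% = 5.69%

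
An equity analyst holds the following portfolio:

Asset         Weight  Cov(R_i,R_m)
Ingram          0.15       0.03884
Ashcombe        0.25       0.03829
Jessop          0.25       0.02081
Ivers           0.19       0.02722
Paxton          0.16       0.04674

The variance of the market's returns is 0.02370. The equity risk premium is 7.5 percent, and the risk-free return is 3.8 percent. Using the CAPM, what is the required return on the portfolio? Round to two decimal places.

β_Ingram = 0.03884 / 0.02370 = 1.6388
β_Ashcombe = 0.03829 / 0.02370 = 1.6156
β_Jessop = 0.02081 / 0.02370 = 0.8781
β_Ivers = 0.02722 / 0.02370 = 1.1485
β_Paxton = 0.04674 / 0.02370 = 1.9722
β_P = Σ w_i β_i = 0.15×1.6388 + 0.25×1.6156 + 0.25×0.8781 + 0.19×1.1485 + 0.16×1.9722 = 1.4030
E(R_P) = R_f + β_P × MRP = 3.8% + 1.4030 × 7.5% = 14.32%

14.32%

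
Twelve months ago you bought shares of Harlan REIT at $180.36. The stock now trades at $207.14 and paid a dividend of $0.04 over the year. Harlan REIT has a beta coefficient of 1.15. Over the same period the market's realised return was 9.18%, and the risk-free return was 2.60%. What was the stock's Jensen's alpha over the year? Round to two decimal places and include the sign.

+4.70%

Realised HPR = (P1 + D1 − P0) / P0 = (207.14 + 0.04 − 180.36) / 180.36 = 26.82 / 180.36 = 14.8703%
MRP = 9.18% − 2.60% = 6.58%
CAPM required = R_f + β·MRP = 2.60% + 1.15 × 6.58% = 10.1670%
α = realised − required = 14.8703% − 10.1670% = +4.70%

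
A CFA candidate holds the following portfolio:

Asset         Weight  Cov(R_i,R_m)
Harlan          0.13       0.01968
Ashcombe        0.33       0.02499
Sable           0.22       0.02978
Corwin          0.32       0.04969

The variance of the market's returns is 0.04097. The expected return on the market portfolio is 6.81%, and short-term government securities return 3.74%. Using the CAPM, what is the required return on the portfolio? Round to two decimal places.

β_Harlan = 0.01968 / 0.04097 = 0.4804
β_Ashcombe = 0.02499 / 0.04097 = 0.6100
β_Sable = 0.02978 / 0.04097 = 0.7269
β_Corwin = 0.04969 / 0.04097 = 1.2128
β_P = Σ w_i β_i = 0.13×0.4804 + 0.33×0.6100 + 0.22×0.7269 + 0.32×1.2128 = 0.8118
MRP = 6.81% − 3.74% = 3.07%
E(R_P) = R_f + β_P × MRP = 3.74% + 0.8118 × 3.07% = 6.23%

6.23%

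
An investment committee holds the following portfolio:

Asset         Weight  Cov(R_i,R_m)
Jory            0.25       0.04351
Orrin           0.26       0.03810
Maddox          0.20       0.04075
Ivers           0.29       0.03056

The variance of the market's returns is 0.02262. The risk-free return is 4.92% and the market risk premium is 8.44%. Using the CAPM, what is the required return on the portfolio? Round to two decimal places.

19.02%

β_Jory = 0.04351 / 0.02262 = 1.9235
β_Orrin = 0.03810 / 0.02262 = 1.6844
β_Maddox = 0.04075 / 0.02262 = 1.8015
β_Ivers = 0.03056 / 0.02262 = 1.3510
β_P = Σ w_i β_i = 0.25×1.9235 + 0.26×1.6844 + 0.20×1.8015 + 0.29×1.3510 = 1.6709
E(R_P) = R_f + β_P × MRP = 4.92% + 1.6709 × 8.44% = 19.02%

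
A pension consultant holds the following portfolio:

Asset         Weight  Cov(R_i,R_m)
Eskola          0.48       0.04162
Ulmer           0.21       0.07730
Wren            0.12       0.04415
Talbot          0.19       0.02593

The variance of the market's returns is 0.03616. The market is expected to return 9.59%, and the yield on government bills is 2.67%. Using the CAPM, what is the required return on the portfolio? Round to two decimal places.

β_Eskola = 0.04162 / 0.03616 = 1.1510
β_Ulmer = 0.07730 / 0.03616 = 2.1377
β_Wren = 0.04415 / 0.03616 = 1.2210
β_Talbot = 0.02593 / 0.03616 = 0.7171
β_P = Σ w_i β_i = 0.48×1.1510 + 0.21×2.1377 + 0.12×1.2210 + 0.19×0.7171 = 1.2842
MRP = 9.59% − 2.67% = 6.92%
E(R_P) = R_f + β_P × MRP = 2.67% + 1.2842 × 6.92% = 11.56%

11.56%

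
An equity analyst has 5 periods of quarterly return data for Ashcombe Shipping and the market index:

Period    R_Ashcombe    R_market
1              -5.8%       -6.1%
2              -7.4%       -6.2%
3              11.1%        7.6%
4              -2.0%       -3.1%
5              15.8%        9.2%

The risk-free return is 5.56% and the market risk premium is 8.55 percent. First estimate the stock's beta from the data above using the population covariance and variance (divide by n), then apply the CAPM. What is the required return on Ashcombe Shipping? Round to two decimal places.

17.37%

Mean R_i = (-5.8 − 7.4 + 11.1 − 2.0 + 15.8) / 5 = 2.3400%
Mean R_m = (-6.1 − 6.2 + 7.6 − 3.1 + 9.2) / 5 = 0.2800%
Σ(R_i − R̄_i)(R_m − R̄_m) = 313.9040  ⇒  Cov = 313.9040 / 5 = 62.7808
Σ(R_m − R̄_m)² = 227.2680  ⇒  Var(R_m) = 227.2680 / 5 = 45.4536
β = Cov / Var(R_m) = 62.7808 / 45.4536 = 1.3812
E(R) = R_f + β × MRP = 5.56% + 1.3812 × 8.55% = 17.37%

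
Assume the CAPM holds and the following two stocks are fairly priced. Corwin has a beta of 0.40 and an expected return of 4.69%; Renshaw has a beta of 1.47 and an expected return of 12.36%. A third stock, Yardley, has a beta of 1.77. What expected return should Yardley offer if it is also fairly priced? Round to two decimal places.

MRP (SML slope) = (12.36% − 4.69%) / (1.47 − 0.40) = 7.67% / 1.07 = 7.1682%
R_f (intercept) = 4.69% − 0.40 × 7.1682% = 1.8227%
E(R_Yardley) = R_f + β × MRP = 1.8227% + 1.77 × 7.1682% = 14.51%

14.51%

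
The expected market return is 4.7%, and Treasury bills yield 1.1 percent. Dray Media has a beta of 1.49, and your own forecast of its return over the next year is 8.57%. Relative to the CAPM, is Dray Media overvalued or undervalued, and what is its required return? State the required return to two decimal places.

Undervalued; required return 6.46%

MRP = 4.7% − 1.1% = 3.60%
Required return = R_f + β·MRP = 1.1% + 1.49 × 3.6% = 6.46%
Forecast 8.57% > required 6.46% → the stock plots above the SML → undervalued.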